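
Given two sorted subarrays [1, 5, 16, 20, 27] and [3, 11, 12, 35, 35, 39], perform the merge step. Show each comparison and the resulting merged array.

Merging process:

Compare 1 vs 3: take 1 from left. Merged: [1]
Compare 5 vs 3: take 3 from right. Merged: [1, 3]
Compare 5 vs 11: take 5 from left. Merged: [1, 3, 5]
Compare 16 vs 11: take 11 from right. Merged: [1, 3, 5, 11]
Compare 16 vs 12: take 12 from right. Merged: [1, 3, 5, 11, 12]
Compare 16 vs 35: take 16 from left. Merged: [1, 3, 5, 11, 12, 16]
Compare 20 vs 35: take 20 from left. Merged: [1, 3, 5, 11, 12, 16, 20]
Compare 27 vs 35: take 27 from left. Merged: [1, 3, 5, 11, 12, 16, 20, 27]
Append remaining from right: [35, 35, 39]. Merged: [1, 3, 5, 11, 12, 16, 20, 27, 35, 35, 39]

Final merged array: [1, 3, 5, 11, 12, 16, 20, 27, 35, 35, 39]
Total comparisons: 8

The merged array is [1, 3, 5, 11, 12, 16, 20, 27, 35, 35, 39], requiring 8 comparisons. The merge step runs in O(n) time where n is the total number of elements.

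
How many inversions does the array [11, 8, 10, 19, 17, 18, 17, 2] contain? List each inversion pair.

Finding inversions in [11, 8, 10, 19, 17, 18, 17, 2]:

(0, 1): arr[0]=11 > arr[1]=8
(0, 2): arr[0]=11 > arr[2]=10
(0, 7): arr[0]=11 > arr[7]=2
(1, 7): arr[1]=8 > arr[7]=2
(2, 7): arr[2]=10 > arr[7]=2
(3, 4): arr[3]=19 > arr[4]=17
(3, 5): arr[3]=19 > arr[5]=18
(3, 6): arr[3]=19 > arr[6]=17
(3, 7): arr[3]=19 > arr[7]=2
(4, 7): arr[4]=17 > arr[7]=2
(5, 6): arr[5]=18 > arr[6]=17
(5, 7): arr[5]=18 > arr[7]=2
(6, 7): arr[6]=17 > arr[7]=2

Total inversions: 13

The array has 13 inversion(s): (0,1), (0,2), (0,7), (1,7), (2,7), (3,4), (3,5), (3,6), (3,7), (4,7), (5,6), (5,7), (6,7). Each pair (i,j) satisfies i < j and arr[i] > arr[j].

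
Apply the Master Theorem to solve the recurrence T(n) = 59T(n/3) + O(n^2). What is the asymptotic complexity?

Master Theorem for T(n) = 59T(n/3) + O(n^2):

a = 59, b = 3, c = 2
log_b(a) = log_3(59) = 3.7115

Case 1: c = 2 < log_3(59) = 3.7115
T(n) = O(n^(log_3 59))

For T(n) = 59T(n/3) + O(n^2): log_3(59) = 3.7115. This is Case 1 of the Master Theorem (c < log_b(a), work dominated by leaves), giving O(n^(log_3 59)).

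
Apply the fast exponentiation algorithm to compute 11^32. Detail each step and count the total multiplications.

Computing 11^32 by squaring (build up from 11^1; each line after the first costs one multiplication):

11^1 = 11
11^2 = (11^1)^2 = 11^2 = 121
11^4 = (11^2)^2 = 121^2 = 14641
11^8 = (11^4)^2 = 14641^2 = 214358881
11^16 = (11^8)^2 = 214358881^2 = 45949729863572161
11^32 = (11^16)^2 = 45949729863572161^2 = 2111377674535255285545615254209921

Result: 2111377674535255285545615254209921
Multiplications needed: 5 (5 lines after 11^1)

11^32 = 2111377674535255285545615254209921. Using exponentiation by squaring, this requires 5 multiplications. The key idea: if the exponent is even, square the half-power; if odd, multiply by the base once.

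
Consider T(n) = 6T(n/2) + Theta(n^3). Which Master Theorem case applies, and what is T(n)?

Master Theorem for T(n) = 6T(n/2) + O(n^3):

a = 6, b = 2, c = 3
log_b(a) = log_2(6) = 2.5850

Case 3: c = 3 > log_2(6) = 2.5850
T(n) = O(n^3) = O(n^3)

For T(n) = 6T(n/2) + O(n^3): log_2(6) = 2.5850. This is Case 3 of the Master Theorem (c > log_b(a), work dominated by root), giving O(n^3).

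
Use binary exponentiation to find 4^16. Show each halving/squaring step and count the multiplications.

Computing 4^16 by squaring (build up from 4^1; each line after the first costs one multiplication):

4^1 = 4
4^2 = (4^1)^2 = 4^2 = 16
4^4 = (4^2)^2 = 16^2 = 256
4^8 = (4^4)^2 = 256^2 = 65536
4^16 = (4^8)^2 = 65536^2 = 4294967296

Result: 4294967296
Multiplications needed: 4 (4 lines after 4^1)

4^16 = 4294967296. Using exponentiation by squaring, this requires 4 multiplications. The key idea: if the exponent is even, square the half-power; if odd, multiply by the base once.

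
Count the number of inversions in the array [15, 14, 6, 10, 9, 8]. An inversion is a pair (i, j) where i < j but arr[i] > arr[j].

Finding inversions in [15, 14, 6, 10, 9, 8]:

(0, 1): arr[0]=15 > arr[1]=14
(0, 2): arr[0]=15 > arr[2]=6
(0, 3): arr[0]=15 > arr[3]=10
(0, 4): arr[0]=15 > arr[4]=9
(0, 5): arr[0]=15 > arr[5]=8
(1, 2): arr[1]=14 > arr[2]=6
(1, 3): arr[1]=14 > arr[3]=10
(1, 4): arr[1]=14 > arr[4]=9
(1, 5): arr[1]=14 > arr[5]=8
(3, 4): arr[3]=10 > arr[4]=9
(3, 5): arr[3]=10 > arr[5]=8
(4, 5): arr[4]=9 > arr[5]=8

Total inversions: 12

The array has 12 inversion(s): (0,1), (0,2), (0,3), (0,4), (0,5), (1,2), (1,3), (1,4), (1,5), (3,4), (3,5), (4,5). Each pair (i,j) satisfies i < j and arr[i] > arr[j].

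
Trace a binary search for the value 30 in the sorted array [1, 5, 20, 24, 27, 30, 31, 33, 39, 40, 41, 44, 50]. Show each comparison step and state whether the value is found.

Binary search for 30 in [1, 5, 20, 24, 27, 30, 31, 33, 39, 40, 41, 44, 50]:

lo=0, hi=12, mid=6, arr[mid]=31 -> 31 > 30, search left half
lo=0, hi=5, mid=2, arr[mid]=20 -> 20 < 30, search right half
lo=3, hi=5, mid=4, arr[mid]=27 -> 27 < 30, search right half
lo=5, hi=5, mid=5, arr[mid]=30 -> Found target at index 5!

Binary search finds 30 at index 5 after 4 comparisons. The search repeatedly halves the search space by comparing with the middle element.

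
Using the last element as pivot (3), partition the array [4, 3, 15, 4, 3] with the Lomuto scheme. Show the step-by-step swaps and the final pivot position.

Lomuto partition with pivot = 3:

Initial array: [4, 3, 15, 4, 3]

arr[0]=4 > 3: no swap
arr[1]=3 <= 3: swap with position 0, array becomes [3, 4, 15, 4, 3]
arr[2]=15 > 3: no swap
arr[3]=4 > 3: no swap

Place pivot at position 1: [3, 3, 15, 4, 4]
Pivot position: 1

After partitioning with pivot 3, the array becomes [3, 3, 15, 4, 4]. The pivot is placed at index 1. All elements to the left of the pivot are <= 3, and all elements to the right are > 3.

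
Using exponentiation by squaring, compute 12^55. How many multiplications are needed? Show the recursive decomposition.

Computing 12^55 by squaring (build up from 12^1; each line after the first costs one multiplication):

12^1 = 12
12^2 = (12^1)^2 = 12^2 = 144
12^3 = 12 * 12^2 = 12 * 144 = 1728
12^6 = (12^3)^2 = 1728^2 = 2985984
12^12 = (12^6)^2 = 2985984^2 = 8916100448256
12^13 = 12 * 12^12 = 12 * 8916100448256 = 106993205379072
12^26 = (12^13)^2 = 106993205379072^2 = 11447545997288281555215581184
12^27 = 12 * 12^26 = 12 * 11447545997288281555215581184 = 137370551967459378662586974208
12^54 = (12^27)^2 = 137370551967459378662586974208^2 = 18870668547844457769972080826950345531368943638112857227264
12^55 = 12 * 12^54 = 12 * 18870668547844457769972080826950345531368943638112857227264 = 226448022574133493239664969923404146376427323657354286727168

Result: 226448022574133493239664969923404146376427323657354286727168
Multiplications needed: 9 (9 lines after 12^1)

12^55 = 226448022574133493239664969923404146376427323657354286727168. Using exponentiation by squaring, this requires 9 multiplications. The key idea: if the exponent is even, square the half-power; if odd, multiply by the base once.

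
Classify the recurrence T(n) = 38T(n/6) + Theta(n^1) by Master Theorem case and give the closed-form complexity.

Master Theorem for T(n) = 38T(n/6) + O(n^1):

a = 38, b = 6, c = 1
log_b(a) = log_6(38) = 2.0302

Case 1: c = 1 < log_6(38) = 2.0302
T(n) = O(n^(log_6 38))

For T(n) = 38T(n/6) + O(n^1): log_6(38) = 2.0302. This is Case 1 of the Master Theorem (c < log_b(a), work dominated by leaves), giving O(n^(log_6 38)).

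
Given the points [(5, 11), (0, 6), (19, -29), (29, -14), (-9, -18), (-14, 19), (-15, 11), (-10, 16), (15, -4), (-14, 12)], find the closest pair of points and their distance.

Computing all pairwise distances among 10 points:

d((5, 11), (0, 6)) = 7.0711
d((5, 11), (19, -29)) = 42.3792
d((5, 11), (29, -14)) = 34.6554
d((5, 11), (-9, -18)) = 32.2025
d((5, 11), (-14, 19)) = 20.6155
d((5, 11), (-15, 11)) = 20.0
d((5, 11), (-10, 16)) = 15.8114
d((5, 11), (15, -4)) = 18.0278
d((5, 11), (-14, 12)) = 19.0263
d((0, 6), (19, -29)) = 39.8246
d((0, 6), (29, -14)) = 35.2278
d((0, 6), (-9, -18)) = 25.632
d((0, 6), (-14, 19)) = 19.105
d((0, 6), (-15, 11)) = 15.8114
d((0, 6), (-10, 16)) = 14.1421
d((0, 6), (15, -4)) = 18.0278
d((0, 6), (-14, 12)) = 15.2315
d((19, -29), (29, -14)) = 18.0278
d((19, -29), (-9, -18)) = 30.0832
d((19, -29), (-14, 19)) = 58.2495
d((19, -29), (-15, 11)) = 52.4976
d((19, -29), (-10, 16)) = 53.535
d((19, -29), (15, -4)) = 25.318
d((19, -29), (-14, 12)) = 52.6308
d((29, -14), (-9, -18)) = 38.2099
d((29, -14), (-14, 19)) = 54.2033
d((29, -14), (-15, 11)) = 50.6063
d((29, -14), (-10, 16)) = 49.2037
d((29, -14), (15, -4)) = 17.2047
d((29, -14), (-14, 12)) = 50.2494
d((-9, -18), (-14, 19)) = 37.3363
d((-9, -18), (-15, 11)) = 29.6142
d((-9, -18), (-10, 16)) = 34.0147
d((-9, -18), (15, -4)) = 27.7849
d((-9, -18), (-14, 12)) = 30.4138
d((-14, 19), (-15, 11)) = 8.0623
d((-14, 19), (-10, 16)) = 5.0
d((-14, 19), (15, -4)) = 37.0135
d((-14, 19), (-14, 12)) = 7.0
d((-15, 11), (-10, 16)) = 7.0711
d((-15, 11), (15, -4)) = 33.541
d((-15, 11), (-14, 12)) = 1.4142 <-- minimum
d((-10, 16), (15, -4)) = 32.0156
d((-10, 16), (-14, 12)) = 5.6569
d((15, -4), (-14, 12)) = 33.121

Closest pair: (-15, 11) and (-14, 12) with distance 1.4142

The closest pair is (-15, 11) and (-14, 12) with Euclidean distance 1.4142. For 10 points, brute-force pairwise comparison is shown above. For large n, the divide-and-conquer algorithm (sort by x, recurse on halves, check the dividing strip) achieves O(n log n).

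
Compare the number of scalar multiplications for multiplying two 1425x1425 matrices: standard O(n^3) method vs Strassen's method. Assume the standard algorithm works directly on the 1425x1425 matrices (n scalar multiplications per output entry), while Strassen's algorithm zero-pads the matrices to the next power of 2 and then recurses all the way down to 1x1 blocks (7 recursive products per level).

Matrix multiplication for 1425x1425 matrices:

Strassen's algorithm requires power-of-2 dimensions. Pad 1425x1425 to 2048x2048 (next power of 2).

Standard algorithm: 1425^3 = 2893640625 multiplications
Strassen's algorithm: 7^(log2(2048)) = 7^11 = 1977326743 multiplications
Savings: 2893640625 - 1977326743 = 916313882 multiplications

Standard: 2893640625 multiplications (1425^3). Strassen: 1977326743 multiplications (7^11, after padding to 2048x2048). Strassen reduces 8 recursive multiplications to 7 at each level.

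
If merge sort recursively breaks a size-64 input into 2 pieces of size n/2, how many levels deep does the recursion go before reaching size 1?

For divide and conquer with division factor 2:

Problem sizes at each level:
Level 0: 64
Level 1: 32
Level 2: 16
Level 3: 8
Level 4: 4
Level 5: 2
Level 6: 1

The root is level 0 and the size-1 base case is level 6 (the tree spans levels 0 through 6, i.e. 7 levels counting the root), so the depth is the number of divisions: log_2(64) = 6

The recursion tree depth is log_2(64) = 6. At each level, the problem size is divided by 2, so it takes 6 divisions to reduce to a base case of size 1. The algorithm makes 2 recursive calls at each level.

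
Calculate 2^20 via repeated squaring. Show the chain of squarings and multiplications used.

Computing 2^20 by squaring (build up from 2^1; each line after the first costs one multiplication):

2^1 = 2
2^2 = (2^1)^2 = 2^2 = 4
2^4 = (2^2)^2 = 4^2 = 16
2^5 = 2 * 2^4 = 2 * 16 = 32
2^10 = (2^5)^2 = 32^2 = 1024
2^20 = (2^10)^2 = 1024^2 = 1048576

Result: 1048576
Multiplications needed: 5 (5 lines after 2^1)

2^20 = 1048576. Using exponentiation by squaring, this requires 5 multiplications. The key idea: if the exponent is even, square the half-power; if odd, multiply by the base once.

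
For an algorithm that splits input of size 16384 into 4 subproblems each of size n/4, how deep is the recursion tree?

For divide and conquer with division factor 4:

Problem sizes at each level:
Level 0: 16384
Level 1: 4096
Level 2: 1024
Level 3: 256
Level 4: 64
Level 5: 16
Level 6: 4
Level 7: 1

The root is level 0 and the size-1 base case is level 7 (the tree spans levels 0 through 7, i.e. 8 levels counting the root), so the depth is the number of divisions: log_4(16384) = 7

The recursion tree depth is log_4(16384) = 7. At each level, the problem size is divided by 4, so it takes 7 divisions to reduce to a base case of size 1. The algorithm makes 4 recursive calls at each level.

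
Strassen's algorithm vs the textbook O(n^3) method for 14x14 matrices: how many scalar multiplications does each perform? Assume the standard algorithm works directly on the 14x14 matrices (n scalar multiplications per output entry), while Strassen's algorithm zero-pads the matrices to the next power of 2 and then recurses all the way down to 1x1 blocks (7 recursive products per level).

Matrix multiplication for 14x14 matrices:

Strassen's algorithm requires power-of-2 dimensions. Pad 14x14 to 16x16 (next power of 2).

Standard algorithm: 14^3 = 2744 multiplications
Strassen's algorithm: 7^(log2(16)) = 7^4 = 2401 multiplications
Savings: 2744 - 2401 = 343 multiplications

Standard: 2744 multiplications (14^3). Strassen: 2401 multiplications (7^4, after padding to 16x16). Strassen reduces 8 recursive multiplications to 7 at each level.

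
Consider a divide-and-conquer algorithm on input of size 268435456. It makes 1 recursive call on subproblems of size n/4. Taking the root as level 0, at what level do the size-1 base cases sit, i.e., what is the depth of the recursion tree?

For divide and conquer with division factor 4:

Problem sizes at each level:
Level 0: 268435456
Level 1: 67108864
Level 2: 16777216
Level 3: 4194304
Level 4: 1048576
Level 5: 262144
Level 6: 65536
Level 7: 16384
Level 8: 4096
Level 9: 1024
Level 10: 256
Level 11: 64
Level 12: 16
Level 13: 4
Level 14: 1

The root is level 0 and the size-1 base case is level 14 (the tree spans levels 0 through 14, i.e. 15 levels counting the root), so the depth is the number of divisions: log_4(268435456) = 14

The recursion tree depth is log_4(268435456) = 14. At each level, the problem size is divided by 4, so it takes 14 divisions to reduce to a base case of size 1. The algorithm makes 1 recursive call at each level.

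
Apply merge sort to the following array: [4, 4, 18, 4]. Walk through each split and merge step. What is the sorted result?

Merge sort trace:

Split: [4, 4, 18, 4] -> [4, 4] and [18, 4]
  Split: [4, 4] -> [4] and [4]
  Merge: [4] + [4] -> [4, 4]
  Split: [18, 4] -> [18] and [4]
  Merge: [18] + [4] -> [4, 18]
Merge: [4, 4] + [4, 18] -> [4, 4, 4, 18]

Final sorted array: [4, 4, 4, 18]

The merge sort proceeds by recursively splitting the array and merging sorted halves.
After all merges, the sorted array is [4, 4, 4, 18].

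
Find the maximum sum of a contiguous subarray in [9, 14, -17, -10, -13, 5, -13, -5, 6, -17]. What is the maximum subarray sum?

Using Kadane's algorithm on [9, 14, -17, -10, -13, 5, -13, -5, 6, -17]:

Scanning through the array:
Position 1 (value 14): max_ending_here = 23, max_so_far = 23
Position 2 (value -17): max_ending_here = 6, max_so_far = 23
Position 3 (value -10): max_ending_here = -4, max_so_far = 23
Position 4 (value -13): max_ending_here = -13, max_so_far = 23
Position 5 (value 5): max_ending_here = 5, max_so_far = 23
Position 6 (value -13): max_ending_here = -8, max_so_far = 23
Position 7 (value -5): max_ending_here = -5, max_so_far = 23
Position 8 (value 6): max_ending_here = 6, max_so_far = 23
Position 9 (value -17): max_ending_here = -11, max_so_far = 23

Maximum subarray: [9, 14]
Maximum sum: 23

The maximum subarray is [9, 14] with sum 23. This subarray runs from index 0 to index 1.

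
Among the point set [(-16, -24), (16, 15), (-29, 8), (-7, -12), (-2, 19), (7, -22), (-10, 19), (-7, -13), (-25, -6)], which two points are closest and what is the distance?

Computing all pairwise distances among 9 points:

d((-16, -24), (16, 15)) = 50.448
d((-16, -24), (-29, 8)) = 34.5398
d((-16, -24), (-7, -12)) = 15.0
d((-16, -24), (-2, 19)) = 45.2217
d((-16, -24), (7, -22)) = 23.0868
d((-16, -24), (-10, 19)) = 43.4166
d((-16, -24), (-7, -13)) = 14.2127
d((-16, -24), (-25, -6)) = 20.1246
d((16, 15), (-29, 8)) = 45.5412
d((16, 15), (-7, -12)) = 35.4683
d((16, 15), (-2, 19)) = 18.4391
d((16, 15), (7, -22)) = 38.0789
d((16, 15), (-10, 19)) = 26.3059
d((16, 15), (-7, -13)) = 36.2353
d((16, 15), (-25, -6)) = 46.0652
d((-29, 8), (-7, -12)) = 29.7321
d((-29, 8), (-2, 19)) = 29.1548
d((-29, 8), (7, -22)) = 46.8615
d((-29, 8), (-10, 19)) = 21.9545
d((-29, 8), (-7, -13)) = 30.4138
d((-29, 8), (-25, -6)) = 14.5602
d((-7, -12), (-2, 19)) = 31.4006
d((-7, -12), (7, -22)) = 17.2047
d((-7, -12), (-10, 19)) = 31.1448
d((-7, -12), (-7, -13)) = 1.0 <-- minimum
d((-7, -12), (-25, -6)) = 18.9737
d((-2, 19), (7, -22)) = 41.9762
d((-2, 19), (-10, 19)) = 8.0
d((-2, 19), (-7, -13)) = 32.3883
d((-2, 19), (-25, -6)) = 33.9706
d((7, -22), (-10, 19)) = 44.3847
d((7, -22), (-7, -13)) = 16.6433
d((7, -22), (-25, -6)) = 35.7771
d((-10, 19), (-7, -13)) = 32.1403
d((-10, 19), (-25, -6)) = 29.1548
d((-7, -13), (-25, -6)) = 19.3132

Closest pair: (-7, -12) and (-7, -13) with distance 1.0

The closest pair is (-7, -12) and (-7, -13) with Euclidean distance 1.0. For 9 points, brute-force pairwise comparison is shown above. For large n, the divide-and-conquer algorithm (sort by x, recurse on halves, check the dividing strip) achieves O(n log n).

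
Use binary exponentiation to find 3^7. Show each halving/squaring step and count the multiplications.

Computing 3^7 by squaring (build up from 3^1; each line after the first costs one multiplication):

3^1 = 3
3^2 = (3^1)^2 = 3^2 = 9
3^3 = 3 * 3^2 = 3 * 9 = 27
3^6 = (3^3)^2 = 27^2 = 729
3^7 = 3 * 3^6 = 3 * 729 = 2187

Result: 2187
Multiplications needed: 4 (4 lines after 3^1)

3^7 = 2187. Using exponentiation by squaring, this requires 4 multiplications. The key idea: if the exponent is even, square the half-power; if odd, multiply by the base once.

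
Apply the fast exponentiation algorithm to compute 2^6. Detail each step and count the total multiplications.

Computing 2^6 by squaring (build up from 2^1; each line after the first costs one multiplication):

2^1 = 2
2^2 = (2^1)^2 = 2^2 = 4
2^3 = 2 * 2^2 = 2 * 4 = 8
2^6 = (2^3)^2 = 8^2 = 64

Result: 64
Multiplications needed: 3 (3 lines after 2^1)

2^6 = 64. Using exponentiation by squaring, this requires 3 multiplications. The key idea: if the exponent is even, square the half-power; if odd, multiply by the base once.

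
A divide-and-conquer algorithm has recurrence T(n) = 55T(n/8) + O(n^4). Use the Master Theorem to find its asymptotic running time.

Master Theorem for T(n) = 55T(n/8) + O(n^4):

a = 55, b = 8, c = 4
log_b(a) = log_8(55) = 1.9271

Case 3: c = 4 > log_8(55) = 1.9271
T(n) = O(n^4) = O(n^4)

For T(n) = 55T(n/8) + O(n^4): log_8(55) = 1.9271. This is Case 3 of the Master Theorem (c > log_b(a), work dominated by root), giving O(n^4).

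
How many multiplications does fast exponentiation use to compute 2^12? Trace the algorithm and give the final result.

Computing 2^12 by squaring (build up from 2^1; each line after the first costs one multiplication):

2^1 = 2
2^2 = (2^1)^2 = 2^2 = 4
2^3 = 2 * 2^2 = 2 * 4 = 8
2^6 = (2^3)^2 = 8^2 = 64
2^12 = (2^6)^2 = 64^2 = 4096

Result: 4096
Multiplications needed: 4 (4 lines after 2^1)

2^12 = 4096. Using exponentiation by squaring, this requires 4 multiplications. The key idea: if the exponent is even, square the half-power; if odd, multiply by the base once.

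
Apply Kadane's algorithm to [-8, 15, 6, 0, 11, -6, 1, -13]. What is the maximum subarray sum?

Using Kadane's algorithm on [-8, 15, 6, 0, 11, -6, 1, -13]:

Scanning through the array:
Position 1 (value 15): max_ending_here = 15, max_so_far = 15
Position 2 (value 6): max_ending_here = 21, max_so_far = 21
Position 3 (value 0): max_ending_here = 21, max_so_far = 21
Position 4 (value 11): max_ending_here = 32, max_so_far = 32
Position 5 (value -6): max_ending_here = 26, max_so_far = 32
Position 6 (value 1): max_ending_here = 27, max_so_far = 32
Position 7 (value -13): max_ending_here = 14, max_so_far = 32

Maximum subarray: [15, 6, 0, 11]
Maximum sum: 32

The maximum subarray is [15, 6, 0, 11] with sum 32. This subarray runs from index 1 to index 4.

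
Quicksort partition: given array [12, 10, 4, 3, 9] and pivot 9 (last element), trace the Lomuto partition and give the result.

Lomuto partition with pivot = 9:

Initial array: [12, 10, 4, 3, 9]

arr[0]=12 > 9: no swap
arr[1]=10 > 9: no swap
arr[2]=4 <= 9: swap with position 0, array becomes [4, 10, 12, 3, 9]
arr[3]=3 <= 9: swap with position 1, array becomes [4, 3, 12, 10, 9]

Place pivot at position 2: [4, 3, 9, 10, 12]
Pivot position: 2

After partitioning with pivot 9, the array becomes [4, 3, 9, 10, 12]. The pivot is placed at index 2. All elements to the left of the pivot are <= 9, and all elements to the right are > 9.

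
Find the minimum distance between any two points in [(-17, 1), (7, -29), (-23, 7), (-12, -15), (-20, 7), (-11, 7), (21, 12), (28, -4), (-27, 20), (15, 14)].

Computing all pairwise distances among 10 points:

d((-17, 1), (7, -29)) = 38.4187
d((-17, 1), (-23, 7)) = 8.4853
d((-17, 1), (-12, -15)) = 16.7631
d((-17, 1), (-20, 7)) = 6.7082
d((-17, 1), (-11, 7)) = 8.4853
d((-17, 1), (21, 12)) = 39.5601
d((-17, 1), (28, -4)) = 45.2769
d((-17, 1), (-27, 20)) = 21.4709
d((-17, 1), (15, 14)) = 34.5398
d((7, -29), (-23, 7)) = 46.8615
d((7, -29), (-12, -15)) = 23.6008
d((7, -29), (-20, 7)) = 45.0
d((7, -29), (-11, 7)) = 40.2492
d((7, -29), (21, 12)) = 43.3244
d((7, -29), (28, -4)) = 32.6497
d((7, -29), (-27, 20)) = 59.6406
d((7, -29), (15, 14)) = 43.7379
d((-23, 7), (-12, -15)) = 24.5967
d((-23, 7), (-20, 7)) = 3.0 <-- minimum
d((-23, 7), (-11, 7)) = 12.0
d((-23, 7), (21, 12)) = 44.2832
d((-23, 7), (28, -4)) = 52.1728
d((-23, 7), (-27, 20)) = 13.6015
d((-23, 7), (15, 14)) = 38.6394
d((-12, -15), (-20, 7)) = 23.4094
d((-12, -15), (-11, 7)) = 22.0227
d((-12, -15), (21, 12)) = 42.638
d((-12, -15), (28, -4)) = 41.4849
d((-12, -15), (-27, 20)) = 38.0789
d((-12, -15), (15, 14)) = 39.6232
d((-20, 7), (-11, 7)) = 9.0
d((-20, 7), (21, 12)) = 41.3038
d((-20, 7), (28, -4)) = 49.2443
d((-20, 7), (-27, 20)) = 14.7648
d((-20, 7), (15, 14)) = 35.6931
d((-11, 7), (21, 12)) = 32.3883
d((-11, 7), (28, -4)) = 40.5216
d((-11, 7), (-27, 20)) = 20.6155
d((-11, 7), (15, 14)) = 26.9258
d((21, 12), (28, -4)) = 17.4642
d((21, 12), (-27, 20)) = 48.6621
d((21, 12), (15, 14)) = 6.3246
d((28, -4), (-27, 20)) = 60.0083
d((28, -4), (15, 14)) = 22.2036
d((-27, 20), (15, 14)) = 42.4264

Closest pair: (-23, 7) and (-20, 7) with distance 3.0

The closest pair is (-23, 7) and (-20, 7) with Euclidean distance 3.0. For 10 points, brute-force pairwise comparison is shown above. For large n, the divide-and-conquer algorithm (sort by x, recurse on halves, check the dividing strip) achieves O(n log n).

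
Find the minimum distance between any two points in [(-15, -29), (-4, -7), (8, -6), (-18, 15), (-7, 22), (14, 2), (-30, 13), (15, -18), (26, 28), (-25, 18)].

Computing all pairwise distances among 10 points:

d((-15, -29), (-4, -7)) = 24.5967
d((-15, -29), (8, -6)) = 32.5269
d((-15, -29), (-18, 15)) = 44.1022
d((-15, -29), (-7, 22)) = 51.6236
d((-15, -29), (14, 2)) = 42.45
d((-15, -29), (-30, 13)) = 44.5982
d((-15, -29), (15, -18)) = 31.9531
d((-15, -29), (26, 28)) = 70.214
d((-15, -29), (-25, 18)) = 48.0521
d((-4, -7), (8, -6)) = 12.0416
d((-4, -7), (-18, 15)) = 26.0768
d((-4, -7), (-7, 22)) = 29.1548
d((-4, -7), (14, 2)) = 20.1246
d((-4, -7), (-30, 13)) = 32.8024
d((-4, -7), (15, -18)) = 21.9545
d((-4, -7), (26, 28)) = 46.0977
d((-4, -7), (-25, 18)) = 32.6497
d((8, -6), (-18, 15)) = 33.4215
d((8, -6), (-7, 22)) = 31.7648
d((8, -6), (14, 2)) = 10.0
d((8, -6), (-30, 13)) = 42.4853
d((8, -6), (15, -18)) = 13.8924
d((8, -6), (26, 28)) = 38.4708
d((8, -6), (-25, 18)) = 40.8044
d((-18, 15), (-7, 22)) = 13.0384
d((-18, 15), (14, 2)) = 34.5398
d((-18, 15), (-30, 13)) = 12.1655
d((-18, 15), (15, -18)) = 46.669
d((-18, 15), (26, 28)) = 45.8803
d((-18, 15), (-25, 18)) = 7.6158
d((-7, 22), (14, 2)) = 29.0
d((-7, 22), (-30, 13)) = 24.6982
d((-7, 22), (15, -18)) = 45.6508
d((-7, 22), (26, 28)) = 33.541
d((-7, 22), (-25, 18)) = 18.4391
d((14, 2), (-30, 13)) = 45.3542
d((14, 2), (15, -18)) = 20.025
d((14, 2), (26, 28)) = 28.6356
d((14, 2), (-25, 18)) = 42.1545
d((-30, 13), (15, -18)) = 54.6443
d((-30, 13), (26, 28)) = 57.9741
d((-30, 13), (-25, 18)) = 7.0711 <-- minimum
d((15, -18), (26, 28)) = 47.2969
d((15, -18), (-25, 18)) = 53.8145
d((26, 28), (-25, 18)) = 51.9711

Closest pair: (-30, 13) and (-25, 18) with distance 7.0711

The closest pair is (-30, 13) and (-25, 18) with Euclidean distance 7.0711. For 10 points, brute-force pairwise comparison is shown above. For large n, the divide-and-conquer algorithm (sort by x, recurse on halves, check the dividing strip) achieves O(n log n).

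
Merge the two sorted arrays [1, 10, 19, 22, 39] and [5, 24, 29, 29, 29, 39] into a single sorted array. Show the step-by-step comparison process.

Merging process:

Compare 1 vs 5: take 1 from left. Merged: [1]
Compare 10 vs 5: take 5 from right. Merged: [1, 5]
Compare 10 vs 24: take 10 from left. Merged: [1, 5, 10]
Compare 19 vs 24: take 19 from left. Merged: [1, 5, 10, 19]
Compare 22 vs 24: take 22 from left. Merged: [1, 5, 10, 19, 22]
Compare 39 vs 24: take 24 from right. Merged: [1, 5, 10, 19, 22, 24]
Compare 39 vs 29: take 29 from right. Merged: [1, 5, 10, 19, 22, 24, 29]
Compare 39 vs 29: take 29 from right. Merged: [1, 5, 10, 19, 22, 24, 29, 29]
Compare 39 vs 29: take 29 from right. Merged: [1, 5, 10, 19, 22, 24, 29, 29, 29]
Compare 39 vs 39: take 39 from left. Merged: [1, 5, 10, 19, 22, 24, 29, 29, 29, 39]
Append remaining from right: [39]. Merged: [1, 5, 10, 19, 22, 24, 29, 29, 29, 39, 39]

Final merged array: [1, 5, 10, 19, 22, 24, 29, 29, 29, 39, 39]
Total comparisons: 10

The merged array is [1, 5, 10, 19, 22, 24, 29, 29, 29, 39, 39], requiring 10 comparisons. The merge step runs in O(n) time where n is the total number of elements.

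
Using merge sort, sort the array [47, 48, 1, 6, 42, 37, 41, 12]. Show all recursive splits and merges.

Merge sort trace:

Split: [47, 48, 1, 6, 42, 37, 41, 12] -> [47, 48, 1, 6] and [42, 37, 41, 12]
  Split: [47, 48, 1, 6] -> [47, 48] and [1, 6]
    Split: [47, 48] -> [47] and [48]
    Merge: [47] + [48] -> [47, 48]
    Split: [1, 6] -> [1] and [6]
    Merge: [1] + [6] -> [1, 6]
  Merge: [47, 48] + [1, 6] -> [1, 6, 47, 48]
  Split: [42, 37, 41, 12] -> [42, 37] and [41, 12]
    Split: [42, 37] -> [42] and [37]
    Merge: [42] + [37] -> [37, 42]
    Split: [41, 12] -> [41] and [12]
    Merge: [41] + [12] -> [12, 41]
  Merge: [37, 42] + [12, 41] -> [12, 37, 41, 42]
Merge: [1, 6, 47, 48] + [12, 37, 41, 42] -> [1, 6, 12, 37, 41, 42, 47, 48]

Final sorted array: [1, 6, 12, 37, 41, 42, 47, 48]

The merge sort proceeds by recursively splitting the array and merging sorted halves.
After all merges, the sorted array is [1, 6, 12, 37, 41, 42, 47, 48].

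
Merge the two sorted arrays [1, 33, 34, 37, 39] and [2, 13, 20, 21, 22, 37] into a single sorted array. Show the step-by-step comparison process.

Merging process:

Compare 1 vs 2: take 1 from left. Merged: [1]
Compare 33 vs 2: take 2 from right. Merged: [1, 2]
Compare 33 vs 13: take 13 from right. Merged: [1, 2, 13]
Compare 33 vs 20: take 20 from right. Merged: [1, 2, 13, 20]
Compare 33 vs 21: take 21 from right. Merged: [1, 2, 13, 20, 21]
Compare 33 vs 22: take 22 from right. Merged: [1, 2, 13, 20, 21, 22]
Compare 33 vs 37: take 33 from left. Merged: [1, 2, 13, 20, 21, 22, 33]
Compare 34 vs 37: take 34 from left. Merged: [1, 2, 13, 20, 21, 22, 33, 34]
Compare 37 vs 37: take 37 from left. Merged: [1, 2, 13, 20, 21, 22, 33, 34, 37]
Compare 39 vs 37: take 37 from right. Merged: [1, 2, 13, 20, 21, 22, 33, 34, 37, 37]
Append remaining from left: [39]. Merged: [1, 2, 13, 20, 21, 22, 33, 34, 37, 37, 39]

Final merged array: [1, 2, 13, 20, 21, 22, 33, 34, 37, 37, 39]
Total comparisons: 10

The merged array is [1, 2, 13, 20, 21, 22, 33, 34, 37, 37, 39], requiring 10 comparisons. The merge step runs in O(n) time where n is the total number of elements.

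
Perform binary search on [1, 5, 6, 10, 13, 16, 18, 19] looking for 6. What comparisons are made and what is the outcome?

Binary search for 6 in [1, 5, 6, 10, 13, 16, 18, 19]:

lo=0, hi=7, mid=3, arr[mid]=10 -> 10 > 6, search left half
lo=0, hi=2, mid=1, arr[mid]=5 -> 5 < 6, search right half
lo=2, hi=2, mid=2, arr[mid]=6 -> Found target at index 2!

Binary search finds 6 at index 2 after 3 comparisons. The search repeatedly halves the search space by comparing with the middle element.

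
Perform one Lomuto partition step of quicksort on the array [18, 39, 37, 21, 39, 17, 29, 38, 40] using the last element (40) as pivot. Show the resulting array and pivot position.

Lomuto partition with pivot = 40:

Initial array: [18, 39, 37, 21, 39, 17, 29, 38, 40]

arr[0]=18 <= 40: swap with position 0, array becomes [18, 39, 37, 21, 39, 17, 29, 38, 40]
arr[1]=39 <= 40: swap with position 1, array becomes [18, 39, 37, 21, 39, 17, 29, 38, 40]
arr[2]=37 <= 40: swap with position 2, array becomes [18, 39, 37, 21, 39, 17, 29, 38, 40]
arr[3]=21 <= 40: swap with position 3, array becomes [18, 39, 37, 21, 39, 17, 29, 38, 40]
arr[4]=39 <= 40: swap with position 4, array becomes [18, 39, 37, 21, 39, 17, 29, 38, 40]
arr[5]=17 <= 40: swap with position 5, array becomes [18, 39, 37, 21, 39, 17, 29, 38, 40]
arr[6]=29 <= 40: swap with position 6, array becomes [18, 39, 37, 21, 39, 17, 29, 38, 40]
arr[7]=38 <= 40: swap with position 7, array becomes [18, 39, 37, 21, 39, 17, 29, 38, 40]

Place pivot at position 8: [18, 39, 37, 21, 39, 17, 29, 38, 40]
Pivot position: 8

After partitioning with pivot 40, the array becomes [18, 39, 37, 21, 39, 17, 29, 38, 40]. The pivot is placed at index 8. All elements to the left of the pivot are <= 40, and all elements to the right are > 40.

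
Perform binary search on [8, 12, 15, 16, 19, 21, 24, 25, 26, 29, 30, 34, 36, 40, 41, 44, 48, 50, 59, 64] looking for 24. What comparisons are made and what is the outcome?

Binary search for 24 in [8, 12, 15, 16, 19, 21, 24, 25, 26, 29, 30, 34, 36, 40, 41, 44, 48, 50, 59, 64]:

lo=0, hi=19, mid=9, arr[mid]=29 -> 29 > 24, search left half
lo=0, hi=8, mid=4, arr[mid]=19 -> 19 < 24, search right half
lo=5, hi=8, mid=6, arr[mid]=24 -> Found target at index 6!

Binary search finds 24 at index 6 after 3 comparisons. The search repeatedly halves the search space by comparing with the middle element.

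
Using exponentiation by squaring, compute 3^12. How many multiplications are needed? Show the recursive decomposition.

Computing 3^12 by squaring (build up from 3^1; each line after the first costs one multiplication):

3^1 = 3
3^2 = (3^1)^2 = 3^2 = 9
3^3 = 3 * 3^2 = 3 * 9 = 27
3^6 = (3^3)^2 = 27^2 = 729
3^12 = (3^6)^2 = 729^2 = 531441

Result: 531441
Multiplications needed: 4 (4 lines after 3^1)

3^12 = 531441. Using exponentiation by squaring, this requires 4 multiplications. The key idea: if the exponent is even, square the half-power; if odd, multiply by the base once.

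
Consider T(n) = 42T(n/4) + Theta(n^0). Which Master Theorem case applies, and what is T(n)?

Master Theorem for T(n) = 42T(n/4) + O(n^0):

a = 42, b = 4, c = 0
log_b(a) = log_4(42) = 2.6962

Case 1: c = 0 < log_4(42) = 2.6962
T(n) = O(n^(log_4 42))

For T(n) = 42T(n/4) + O(n^0): log_4(42) = 2.6962. This is Case 1 of the Master Theorem (c < log_b(a), work dominated by leaves), giving O(n^(log_4 42)).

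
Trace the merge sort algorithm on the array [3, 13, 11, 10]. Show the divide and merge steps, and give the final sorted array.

Merge sort trace:

Split: [3, 13, 11, 10] -> [3, 13] and [11, 10]
  Split: [3, 13] -> [3] and [13]
  Merge: [3] + [13] -> [3, 13]
  Split: [11, 10] -> [11] and [10]
  Merge: [11] + [10] -> [10, 11]
Merge: [3, 13] + [10, 11] -> [3, 10, 11, 13]

Final sorted array: [3, 10, 11, 13]

The merge sort proceeds by recursively splitting the array and merging sorted halves.
After all merges, the sorted array is [3, 10, 11, 13].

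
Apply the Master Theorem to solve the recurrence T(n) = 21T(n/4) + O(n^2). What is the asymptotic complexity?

Master Theorem for T(n) = 21T(n/4) + O(n^2):

a = 21, b = 4, c = 2
log_b(a) = log_4(21) = 2.1962

Case 1: c = 2 < log_4(21) = 2.1962
T(n) = O(n^(log_4 21))

For T(n) = 21T(n/4) + O(n^2): log_4(21) = 2.1962. This is Case 1 of the Master Theorem (c < log_b(a), work dominated by leaves), giving O(n^(log_4 21)).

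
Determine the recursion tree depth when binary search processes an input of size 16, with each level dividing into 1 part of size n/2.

For divide and conquer with division factor 2:

Problem sizes at each level:
Level 0: 16
Level 1: 8
Level 2: 4
Level 3: 2
Level 4: 1

The root is level 0 and the size-1 base case is level 4 (the tree spans levels 0 through 4, i.e. 5 levels counting the root), so the depth is the number of divisions: log_2(16) = 4

The recursion tree depth is log_2(16) = 4. At each level, the problem size is divided by 2, so it takes 4 divisions to reduce to a base case of size 1. The algorithm makes 1 recursive call at each level.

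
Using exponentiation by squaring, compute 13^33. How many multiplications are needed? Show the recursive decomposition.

Computing 13^33 by squaring (build up from 13^1; each line after the first costs one multiplication):

13^1 = 13
13^2 = (13^1)^2 = 13^2 = 169
13^4 = (13^2)^2 = 169^2 = 28561
13^8 = (13^4)^2 = 28561^2 = 815730721
13^16 = (13^8)^2 = 815730721^2 = 665416609183179841
13^32 = (13^16)^2 = 665416609183179841^2 = 442779263776840698304313192148785281
13^33 = 13 * 13^32 = 13 * 442779263776840698304313192148785281 = 5756130429098929077956071497934208653

Result: 5756130429098929077956071497934208653
Multiplications needed: 6 (6 lines after 13^1)

13^33 = 5756130429098929077956071497934208653. Using exponentiation by squaring, this requires 6 multiplications. The key idea: if the exponent is even, square the half-power; if odd, multiply by the base once.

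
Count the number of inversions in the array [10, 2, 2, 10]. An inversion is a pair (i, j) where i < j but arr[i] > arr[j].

Finding inversions in [10, 2, 2, 10]:

(0, 1): arr[0]=10 > arr[1]=2
(0, 2): arr[0]=10 > arr[2]=2

Total inversions: 2

The array has 2 inversion(s): (0,1), (0,2). Each pair (i,j) satisfies i < j and arr[i] > arr[j].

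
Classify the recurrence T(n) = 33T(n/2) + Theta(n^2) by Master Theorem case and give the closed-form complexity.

Master Theorem for T(n) = 33T(n/2) + O(n^2):

a = 33, b = 2, c = 2
log_b(a) = log_2(33) = 5.0444

Case 1: c = 2 < log_2(33) = 5.0444
T(n) = O(n^(log_2 33))

For T(n) = 33T(n/2) + O(n^2): log_2(33) = 5.0444. This is Case 1 of the Master Theorem (c < log_b(a), work dominated by leaves), giving O(n^(log_2 33)).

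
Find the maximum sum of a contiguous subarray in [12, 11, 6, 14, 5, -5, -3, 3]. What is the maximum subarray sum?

Using Kadane's algorithm on [12, 11, 6, 14, 5, -5, -3, 3]:

Scanning through the array:
Position 1 (value 11): max_ending_here = 23, max_so_far = 23
Position 2 (value 6): max_ending_here = 29, max_so_far = 29
Position 3 (value 14): max_ending_here = 43, max_so_far = 43
Position 4 (value 5): max_ending_here = 48, max_so_far = 48
Position 5 (value -5): max_ending_here = 43, max_so_far = 48
Position 6 (value -3): max_ending_here = 40, max_so_far = 48
Position 7 (value 3): max_ending_here = 43, max_so_far = 48

Maximum subarray: [12, 11, 6, 14, 5]
Maximum sum: 48

The maximum subarray is [12, 11, 6, 14, 5] with sum 48. This subarray runs from index 0 to index 4.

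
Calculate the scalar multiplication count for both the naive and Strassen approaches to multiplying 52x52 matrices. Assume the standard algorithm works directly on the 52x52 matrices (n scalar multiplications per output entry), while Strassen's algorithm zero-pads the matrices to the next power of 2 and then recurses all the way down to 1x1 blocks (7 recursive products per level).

Matrix multiplication for 52x52 matrices:

Strassen's algorithm requires power-of-2 dimensions. Pad 52x52 to 64x64 (next power of 2).

Standard algorithm: 52^3 = 140608 multiplications
Strassen's algorithm: 7^(log2(64)) = 7^6 = 117649 multiplications
Savings: 140608 - 117649 = 22959 multiplications

Standard: 140608 multiplications (52^3). Strassen: 117649 multiplications (7^6, after padding to 64x64). Strassen reduces 8 recursive multiplications to 7 at each level.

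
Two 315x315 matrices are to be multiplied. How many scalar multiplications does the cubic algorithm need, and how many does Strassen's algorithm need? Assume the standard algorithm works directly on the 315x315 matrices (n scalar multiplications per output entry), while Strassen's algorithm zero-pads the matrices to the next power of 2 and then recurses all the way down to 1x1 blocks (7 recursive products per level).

Matrix multiplication for 315x315 matrices:

Strassen's algorithm requires power-of-2 dimensions. Pad 315x315 to 512x512 (next power of 2).

Standard algorithm: 315^3 = 31255875 multiplications
Strassen's algorithm: 7^(log2(512)) = 7^9 = 40353607 multiplications
Difference: 31255875 - 40353607 = -9097732 (Strassen uses MORE here due to padding overhead — for small or just-over-power-of-2 n, padding can outweigh the per-level savings)

Standard: 31255875 multiplications (315^3). Strassen: 40353607 multiplications (7^9, after padding to 512x512). Strassen reduces 8 recursive multiplications to 7 at each level.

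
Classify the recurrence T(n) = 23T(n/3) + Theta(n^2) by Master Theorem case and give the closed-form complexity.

Master Theorem for T(n) = 23T(n/3) + O(n^2):

a = 23, b = 3, c = 2
log_b(a) = log_3(23) = 2.8540

Case 1: c = 2 < log_3(23) = 2.8540
T(n) = O(n^(log_3 23))

For T(n) = 23T(n/3) + O(n^2): log_3(23) = 2.8540. This is Case 1 of the Master Theorem (c < log_b(a), work dominated by leaves), giving O(n^(log_3 23)).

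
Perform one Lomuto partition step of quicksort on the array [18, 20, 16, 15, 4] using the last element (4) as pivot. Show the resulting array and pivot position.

Lomuto partition with pivot = 4:

Initial array: [18, 20, 16, 15, 4]

arr[0]=18 > 4: no swap
arr[1]=20 > 4: no swap
arr[2]=16 > 4: no swap
arr[3]=15 > 4: no swap

Place pivot at position 0: [4, 20, 16, 15, 18]
Pivot position: 0

After partitioning with pivot 4, the array becomes [4, 20, 16, 15, 18]. The pivot is placed at index 0. All elements to the left of the pivot are <= 4, and all elements to the right are > 4.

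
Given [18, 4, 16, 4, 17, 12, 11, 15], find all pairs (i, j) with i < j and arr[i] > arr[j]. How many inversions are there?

Finding inversions in [18, 4, 16, 4, 17, 12, 11, 15]:

(0, 1): arr[0]=18 > arr[1]=4
(0, 2): arr[0]=18 > arr[2]=16
(0, 3): arr[0]=18 > arr[3]=4
(0, 4): arr[0]=18 > arr[4]=17
(0, 5): arr[0]=18 > arr[5]=12
(0, 6): arr[0]=18 > arr[6]=11
(0, 7): arr[0]=18 > arr[7]=15
(2, 3): arr[2]=16 > arr[3]=4
(2, 5): arr[2]=16 > arr[5]=12
(2, 6): arr[2]=16 > arr[6]=11
(2, 7): arr[2]=16 > arr[7]=15
(4, 5): arr[4]=17 > arr[5]=12
(4, 6): arr[4]=17 > arr[6]=11
(4, 7): arr[4]=17 > arr[7]=15
(5, 6): arr[5]=12 > arr[6]=11

Total inversions: 15

The array has 15 inversion(s): (0,1), (0,2), (0,3), (0,4), (0,5), (0,6), (0,7), (2,3), (2,5), (2,6), (2,7), (4,5), (4,6), (4,7), (5,6). Each pair (i,j) satisfies i < j and arr[i] > arr[j].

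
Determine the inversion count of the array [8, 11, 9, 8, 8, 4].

Finding inversions in [8, 11, 9, 8, 8, 4]:

(0, 5): arr[0]=8 > arr[5]=4
(1, 2): arr[1]=11 > arr[2]=9
(1, 3): arr[1]=11 > arr[3]=8
(1, 4): arr[1]=11 > arr[4]=8
(1, 5): arr[1]=11 > arr[5]=4
(2, 3): arr[2]=9 > arr[3]=8
(2, 4): arr[2]=9 > arr[4]=8
(2, 5): arr[2]=9 > arr[5]=4
(3, 5): arr[3]=8 > arr[5]=4
(4, 5): arr[4]=8 > arr[5]=4

Total inversions: 10

The array has 10 inversion(s): (0,5), (1,2), (1,3), (1,4), (1,5), (2,3), (2,4), (2,5), (3,5), (4,5). Each pair (i,j) satisfies i < j and arr[i] > arr[j].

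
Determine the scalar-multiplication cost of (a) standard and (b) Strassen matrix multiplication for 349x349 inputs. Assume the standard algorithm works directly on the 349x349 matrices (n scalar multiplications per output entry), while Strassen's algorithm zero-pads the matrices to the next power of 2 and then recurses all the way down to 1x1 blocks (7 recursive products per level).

Matrix multiplication for 349x349 matrices:

Strassen's algorithm requires power-of-2 dimensions. Pad 349x349 to 512x512 (next power of 2).

Standard algorithm: 349^3 = 42508549 multiplications
Strassen's algorithm: 7^(log2(512)) = 7^9 = 40353607 multiplications
Savings: 42508549 - 40353607 = 2154942 multiplications

Standard: 42508549 multiplications (349^3). Strassen: 40353607 multiplications (7^9, after padding to 512x512). Strassen reduces 8 recursive multiplications to 7 at each level.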